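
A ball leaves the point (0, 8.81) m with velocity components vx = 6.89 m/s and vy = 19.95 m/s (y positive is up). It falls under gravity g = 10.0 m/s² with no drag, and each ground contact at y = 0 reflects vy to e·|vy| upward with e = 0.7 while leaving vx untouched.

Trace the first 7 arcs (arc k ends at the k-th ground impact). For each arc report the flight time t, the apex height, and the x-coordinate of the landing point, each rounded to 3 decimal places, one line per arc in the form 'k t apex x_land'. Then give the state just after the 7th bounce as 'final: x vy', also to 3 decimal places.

1 4.391 28.710 30.256
2 3.355 14.068 53.370
3 2.348 6.893 69.550
4 1.644 3.378 80.876
5 1.151 1.655 88.804
6 0.805 0.811 94.354
7 0.564 0.397 98.239
final: 98.239 1.973

Arc 1: start y=8.810, vy=19.950 → t=4.391, apex=28.710, x_land=30.256, impact vy=-23.963
  bounce: vy ← 0.7·23.963 = 16.774
Arc 2: start y=0.000, vy=16.774 → t=3.355, apex=14.068, x_land=53.370, impact vy=-16.774
  bounce: vy ← 0.7·16.774 = 11.742
Arc 3: start y=0.000, vy=11.742 → t=2.348, apex=6.893, x_land=69.550, impact vy=-11.742
  bounce: vy ← 0.7·11.742 = 8.219
Arc 4: start y=0.000, vy=8.219 → t=1.644, apex=3.378, x_land=80.876, impact vy=-8.219
  bounce: vy ← 0.7·8.219 = 5.753
Arc 5: start y=0.000, vy=5.753 → t=1.151, apex=1.655, x_land=88.804, impact vy=-5.753
  bounce: vy ← 0.7·5.753 = 4.027
Arc 6: start y=0.000, vy=4.027 → t=0.805, apex=0.811, x_land=94.354, impact vy=-4.027
  bounce: vy ← 0.7·4.027 = 2.819
Arc 7: start y=0.000, vy=2.819 → t=0.564, apex=0.397, x_land=98.239, impact vy=-2.819
  bounce: vy ← 0.7·2.819 = 1.973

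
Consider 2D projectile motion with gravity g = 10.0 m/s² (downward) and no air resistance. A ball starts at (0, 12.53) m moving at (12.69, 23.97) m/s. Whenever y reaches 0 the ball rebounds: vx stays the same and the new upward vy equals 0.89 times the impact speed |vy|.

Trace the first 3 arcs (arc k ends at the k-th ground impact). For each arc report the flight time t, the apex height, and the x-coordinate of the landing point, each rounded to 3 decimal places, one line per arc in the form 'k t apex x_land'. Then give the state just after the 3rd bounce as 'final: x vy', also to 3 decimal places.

Arc 1: start y=12.530, vy=23.970 → t=5.270, apex=41.258, x_land=66.871, impact vy=-28.726
  bounce: vy ← 0.89·28.726 = 25.566
Arc 2: start y=0.000, vy=25.566 → t=5.113, apex=32.680, x_land=131.757, impact vy=-25.566
  bounce: vy ← 0.89·25.566 = 22.754
Arc 3: start y=0.000, vy=22.754 → t=4.551, apex=25.886, x_land=189.505, impact vy=-22.754
  bounce: vy ← 0.89·22.754 = 20.251

1 5.270 41.258 66.871
2 5.113 32.680 131.757
3 4.551 25.886 189.505
final: 189.505 20.251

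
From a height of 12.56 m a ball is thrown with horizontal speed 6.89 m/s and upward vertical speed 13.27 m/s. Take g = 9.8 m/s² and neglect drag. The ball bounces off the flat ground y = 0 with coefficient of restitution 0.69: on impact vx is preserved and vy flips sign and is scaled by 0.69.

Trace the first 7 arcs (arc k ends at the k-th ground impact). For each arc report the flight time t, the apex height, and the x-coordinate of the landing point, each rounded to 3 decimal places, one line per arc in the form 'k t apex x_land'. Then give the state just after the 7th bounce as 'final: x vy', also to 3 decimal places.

1 3.451 21.544 23.777
2 2.894 10.257 43.714
3 1.997 4.883 57.471
4 1.378 2.325 66.963
5 0.951 1.107 73.513
6 0.656 0.527 78.032
7 0.453 0.251 81.150
final: 81.150 1.530

Arc 1: start y=12.560, vy=13.270 → t=3.451, apex=21.544, x_land=23.777, impact vy=-20.549
  bounce: vy ← 0.69·20.549 = 14.179
Arc 2: start y=0.000, vy=14.179 → t=2.894, apex=10.257, x_land=43.714, impact vy=-14.179
  bounce: vy ← 0.69·14.179 = 9.783
Arc 3: start y=0.000, vy=9.783 → t=1.997, apex=4.883, x_land=57.471, impact vy=-9.783
  bounce: vy ← 0.69·9.783 = 6.751
Arc 4: start y=0.000, vy=6.751 → t=1.378, apex=2.325, x_land=66.963, impact vy=-6.751
  bounce: vy ← 0.69·6.751 = 4.658
Arc 5: start y=0.000, vy=4.658 → t=0.951, apex=1.107, x_land=73.513, impact vy=-4.658
  bounce: vy ← 0.69·4.658 = 3.214
Arc 6: start y=0.000, vy=3.214 → t=0.656, apex=0.527, x_land=78.032, impact vy=-3.214
  bounce: vy ← 0.69·3.214 = 2.218
Arc 7: start y=0.000, vy=2.218 → t=0.453, apex=0.251, x_land=81.150, impact vy=-2.218
  bounce: vy ← 0.69·2.218 = 1.530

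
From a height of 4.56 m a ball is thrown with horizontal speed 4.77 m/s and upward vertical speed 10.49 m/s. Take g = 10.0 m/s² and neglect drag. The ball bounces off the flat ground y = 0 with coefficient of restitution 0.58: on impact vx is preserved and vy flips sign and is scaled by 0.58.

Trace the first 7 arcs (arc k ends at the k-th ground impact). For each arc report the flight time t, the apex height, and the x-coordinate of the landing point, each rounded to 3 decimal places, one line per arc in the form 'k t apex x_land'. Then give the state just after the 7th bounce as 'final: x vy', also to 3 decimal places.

Arc 1: start y=4.560, vy=10.490 → t=2.468, apex=10.062, x_land=11.770, impact vy=-14.186
  bounce: vy ← 0.58·14.186 = 8.228
Arc 2: start y=0.000, vy=8.228 → t=1.646, apex=3.385, x_land=19.620, impact vy=-8.228
  bounce: vy ← 0.58·8.228 = 4.772
Arc 3: start y=0.000, vy=4.772 → t=0.954, apex=1.139, x_land=24.172, impact vy=-4.772
  bounce: vy ← 0.58·4.772 = 2.768
Arc 4: start y=0.000, vy=2.768 → t=0.554, apex=0.383, x_land=26.813, impact vy=-2.768
  bounce: vy ← 0.58·2.768 = 1.605
Arc 5: start y=0.000, vy=1.605 → t=0.321, apex=0.129, x_land=28.344, impact vy=-1.605
  bounce: vy ← 0.58·1.605 = 0.931
Arc 6: start y=0.000, vy=0.931 → t=0.186, apex=0.043, x_land=29.233, impact vy=-0.931
  bounce: vy ← 0.58·0.931 = 0.540
Arc 7: start y=0.000, vy=0.540 → t=0.108, apex=0.015, x_land=29.748, impact vy=-0.540
  bounce: vy ← 0.58·0.540 = 0.313

1 2.468 10.062 11.770
2 1.646 3.385 19.620
3 0.954 1.139 24.172
4 0.554 0.383 26.813
5 0.321 0.129 28.344
6 0.186 0.043 29.233
7 0.108 0.015 29.748
final: 29.748 0.313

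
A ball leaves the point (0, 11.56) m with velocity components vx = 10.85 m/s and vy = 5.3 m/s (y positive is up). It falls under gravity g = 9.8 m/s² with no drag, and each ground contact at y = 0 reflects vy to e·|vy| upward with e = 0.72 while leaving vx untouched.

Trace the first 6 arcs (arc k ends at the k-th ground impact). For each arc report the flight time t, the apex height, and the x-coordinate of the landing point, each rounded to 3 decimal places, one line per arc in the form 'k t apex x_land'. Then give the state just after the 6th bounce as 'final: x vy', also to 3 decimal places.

Arc 1: start y=11.560, vy=5.300 → t=2.169, apex=12.993, x_land=23.536, impact vy=-15.958
  bounce: vy ← 0.72·15.958 = 11.490
Arc 2: start y=0.000, vy=11.490 → t=2.345, apex=6.736, x_land=48.978, impact vy=-11.490
  bounce: vy ← 0.72·11.490 = 8.273
Arc 3: start y=0.000, vy=8.273 → t=1.688, apex=3.492, x_land=67.296, impact vy=-8.273
  bounce: vy ← 0.72·8.273 = 5.956
Arc 4: start y=0.000, vy=5.956 → t=1.216, apex=1.810, x_land=80.485, impact vy=-5.956
  bounce: vy ← 0.72·5.956 = 4.289
Arc 5: start y=0.000, vy=4.289 → t=0.875, apex=0.938, x_land=89.982, impact vy=-4.289
  bounce: vy ← 0.72·4.289 = 3.088
Arc 6: start y=0.000, vy=3.088 → t=0.630, apex=0.486, x_land=96.819, impact vy=-3.088
  bounce: vy ← 0.72·3.088 = 2.223

1 2.169 12.993 23.536
2 2.345 6.736 48.978
3 1.688 3.492 67.296
4 1.216 1.810 80.485
5 0.875 0.938 89.982
6 0.630 0.486 96.819
final: 96.819 2.223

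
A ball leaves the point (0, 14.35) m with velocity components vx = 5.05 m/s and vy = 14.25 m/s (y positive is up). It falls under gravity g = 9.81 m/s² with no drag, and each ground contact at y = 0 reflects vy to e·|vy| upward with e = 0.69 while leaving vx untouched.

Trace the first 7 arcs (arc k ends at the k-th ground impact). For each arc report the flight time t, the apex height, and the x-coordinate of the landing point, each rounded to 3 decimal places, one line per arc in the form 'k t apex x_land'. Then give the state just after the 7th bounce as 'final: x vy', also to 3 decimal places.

1 3.697 24.700 18.668
2 3.097 11.760 34.307
3 2.137 5.599 45.097
4 1.474 2.666 52.543
5 1.017 1.269 57.680
6 0.702 0.604 61.225
7 0.484 0.288 63.671
final: 63.671 1.639

Arc 1: start y=14.350, vy=14.250 → t=3.697, apex=24.700, x_land=18.668, impact vy=-22.014
  bounce: vy ← 0.69·22.014 = 15.190
Arc 2: start y=0.000, vy=15.190 → t=3.097, apex=11.760, x_land=34.307, impact vy=-15.190
  bounce: vy ← 0.69·15.190 = 10.481
Arc 3: start y=0.000, vy=10.481 → t=2.137, apex=5.599, x_land=45.097, impact vy=-10.481
  bounce: vy ← 0.69·10.481 = 7.232
Arc 4: start y=0.000, vy=7.232 → t=1.474, apex=2.666, x_land=52.543, impact vy=-7.232
  bounce: vy ← 0.69·7.232 = 4.990
Arc 5: start y=0.000, vy=4.990 → t=1.017, apex=1.269, x_land=57.680, impact vy=-4.990
  bounce: vy ← 0.69·4.990 = 3.443
Arc 6: start y=0.000, vy=3.443 → t=0.702, apex=0.604, x_land=61.225, impact vy=-3.443
  bounce: vy ← 0.69·3.443 = 2.376
Arc 7: start y=0.000, vy=2.376 → t=0.484, apex=0.288, x_land=63.671, impact vy=-2.376
  bounce: vy ← 0.69·2.376 = 1.639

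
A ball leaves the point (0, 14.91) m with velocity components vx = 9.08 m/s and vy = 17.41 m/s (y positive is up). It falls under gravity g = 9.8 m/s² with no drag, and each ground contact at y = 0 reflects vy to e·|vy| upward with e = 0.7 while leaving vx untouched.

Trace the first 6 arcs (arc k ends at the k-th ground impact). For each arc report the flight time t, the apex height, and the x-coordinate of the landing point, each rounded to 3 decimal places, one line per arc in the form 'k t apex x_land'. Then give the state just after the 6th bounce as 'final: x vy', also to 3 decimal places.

Arc 1: start y=14.910, vy=17.410 → t=4.266, apex=30.375, x_land=38.738, impact vy=-24.400
  bounce: vy ← 0.7·24.400 = 17.080
Arc 2: start y=0.000, vy=17.080 → t=3.486, apex=14.884, x_land=70.388, impact vy=-17.080
  bounce: vy ← 0.7·17.080 = 11.956
Arc 3: start y=0.000, vy=11.956 → t=2.440, apex=7.293, x_land=92.543, impact vy=-11.956
  bounce: vy ← 0.7·11.956 = 8.369
Arc 4: start y=0.000, vy=8.369 → t=1.708, apex=3.574, x_land=108.051, impact vy=-8.369
  bounce: vy ← 0.7·8.369 = 5.858
Arc 5: start y=0.000, vy=5.858 → t=1.196, apex=1.751, x_land=118.907, impact vy=-5.858
  bounce: vy ← 0.7·5.858 = 4.101
Arc 6: start y=0.000, vy=4.101 → t=0.837, apex=0.858, x_land=126.506, impact vy=-4.101
  bounce: vy ← 0.7·4.101 = 2.871

1 4.266 30.375 38.738
2 3.486 14.884 70.388
3 2.440 7.293 92.543
4 1.708 3.574 108.051
5 1.196 1.751 118.907
6 0.837 0.858 126.506
final: 126.506 2.871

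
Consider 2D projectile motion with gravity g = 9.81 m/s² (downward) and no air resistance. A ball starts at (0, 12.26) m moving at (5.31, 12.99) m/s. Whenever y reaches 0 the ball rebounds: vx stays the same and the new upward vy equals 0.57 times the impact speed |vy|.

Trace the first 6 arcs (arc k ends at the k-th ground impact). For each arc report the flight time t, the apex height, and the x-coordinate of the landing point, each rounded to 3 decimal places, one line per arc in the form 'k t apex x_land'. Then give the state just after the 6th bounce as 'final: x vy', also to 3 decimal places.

Arc 1: start y=12.260, vy=12.990 → t=3.386, apex=20.860, x_land=17.982, impact vy=-20.231
  bounce: vy ← 0.57·20.231 = 11.532
Arc 2: start y=0.000, vy=11.532 → t=2.351, apex=6.778, x_land=30.465, impact vy=-11.532
  bounce: vy ← 0.57·11.532 = 6.573
Arc 3: start y=0.000, vy=6.573 → t=1.340, apex=2.202, x_land=37.581, impact vy=-6.573
  bounce: vy ← 0.57·6.573 = 3.747
Arc 4: start y=0.000, vy=3.747 → t=0.764, apex=0.715, x_land=41.637, impact vy=-3.747
  bounce: vy ← 0.57·3.747 = 2.136
Arc 5: start y=0.000, vy=2.136 → t=0.435, apex=0.232, x_land=43.949, impact vy=-2.136
  bounce: vy ← 0.57·2.136 = 1.217
Arc 6: start y=0.000, vy=1.217 → t=0.248, apex=0.076, x_land=45.267, impact vy=-1.217
  bounce: vy ← 0.57·1.217 = 0.694

1 3.386 20.860 17.982
2 2.351 6.778 30.465
3 1.340 2.202 37.581
4 0.764 0.715 41.637
5 0.435 0.232 43.949
6 0.248 0.076 45.267
final: 45.267 0.694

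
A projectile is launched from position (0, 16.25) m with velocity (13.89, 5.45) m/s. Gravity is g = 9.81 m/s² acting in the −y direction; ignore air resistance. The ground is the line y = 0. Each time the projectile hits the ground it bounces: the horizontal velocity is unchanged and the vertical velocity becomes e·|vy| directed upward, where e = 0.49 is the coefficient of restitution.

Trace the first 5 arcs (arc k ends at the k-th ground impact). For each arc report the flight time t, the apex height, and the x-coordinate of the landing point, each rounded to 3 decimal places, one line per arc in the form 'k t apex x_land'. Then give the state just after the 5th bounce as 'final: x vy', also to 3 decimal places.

Arc 1: start y=16.250, vy=5.450 → t=2.459, apex=17.764, x_land=34.150, impact vy=-18.669
  bounce: vy ← 0.49·18.669 = 9.148
Arc 2: start y=0.000, vy=9.148 → t=1.865, apex=4.265, x_land=60.055, impact vy=-9.148
  bounce: vy ← 0.49·9.148 = 4.482
Arc 3: start y=0.000, vy=4.482 → t=0.914, apex=1.024, x_land=72.748, impact vy=-4.482
  bounce: vy ← 0.49·4.482 = 2.196
Arc 4: start y=0.000, vy=2.196 → t=0.448, apex=0.246, x_land=78.968, impact vy=-2.196
  bounce: vy ← 0.49·2.196 = 1.076
Arc 5: start y=0.000, vy=1.076 → t=0.219, apex=0.059, x_land=82.015, impact vy=-1.076
  bounce: vy ← 0.49·1.076 = 0.527

1 2.459 17.764 34.150
2 1.865 4.265 60.055
3 0.914 1.024 72.748
4 0.448 0.246 78.968
5 0.219 0.059 82.015
final: 82.015 0.527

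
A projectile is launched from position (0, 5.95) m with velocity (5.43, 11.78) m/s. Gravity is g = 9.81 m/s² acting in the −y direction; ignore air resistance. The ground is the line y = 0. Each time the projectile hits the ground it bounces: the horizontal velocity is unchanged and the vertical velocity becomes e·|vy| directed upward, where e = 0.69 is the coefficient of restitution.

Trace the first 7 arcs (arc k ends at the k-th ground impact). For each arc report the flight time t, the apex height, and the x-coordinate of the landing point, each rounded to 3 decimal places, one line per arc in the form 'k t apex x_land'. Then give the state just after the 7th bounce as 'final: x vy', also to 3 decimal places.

Arc 1: start y=5.950, vy=11.780 → t=2.830, apex=13.023, x_land=15.368, impact vy=-15.985
  bounce: vy ← 0.69·15.985 = 11.029
Arc 2: start y=0.000, vy=11.029 → t=2.249, apex=6.200, x_land=27.578, impact vy=-11.029
  bounce: vy ← 0.69·11.029 = 7.610
Arc 3: start y=0.000, vy=7.610 → t=1.552, apex=2.952, x_land=36.003, impact vy=-7.610
  bounce: vy ← 0.69·7.610 = 5.251
Arc 4: start y=0.000, vy=5.251 → t=1.071, apex=1.405, x_land=41.816, impact vy=-5.251
  bounce: vy ← 0.69·5.251 = 3.623
Arc 5: start y=0.000, vy=3.623 → t=0.739, apex=0.669, x_land=45.827, impact vy=-3.623
  bounce: vy ← 0.69·3.623 = 2.500
Arc 6: start y=0.000, vy=2.500 → t=0.510, apex=0.319, x_land=48.595, impact vy=-2.500
  bounce: vy ← 0.69·2.500 = 1.725
Arc 7: start y=0.000, vy=1.725 → t=0.352, apex=0.152, x_land=50.504, impact vy=-1.725
  bounce: vy ← 0.69·1.725 = 1.190

1 2.830 13.023 15.368
2 2.249 6.200 27.578
3 1.552 2.952 36.003
4 1.071 1.405 41.816
5 0.739 0.669 45.827
6 0.510 0.319 48.595
7 0.352 0.152 50.504
final: 50.504 1.190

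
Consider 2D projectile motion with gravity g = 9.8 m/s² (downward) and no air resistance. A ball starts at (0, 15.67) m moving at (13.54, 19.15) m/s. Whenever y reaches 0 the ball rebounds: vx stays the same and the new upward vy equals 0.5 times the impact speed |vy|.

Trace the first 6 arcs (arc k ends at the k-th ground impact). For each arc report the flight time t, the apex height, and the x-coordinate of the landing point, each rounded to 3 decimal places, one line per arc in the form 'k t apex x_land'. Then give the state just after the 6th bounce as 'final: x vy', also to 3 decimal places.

1 4.603 34.380 62.324
2 2.649 8.595 98.189
3 1.324 2.149 116.122
4 0.662 0.537 125.088
5 0.331 0.134 129.571
6 0.166 0.034 131.813
final: 131.813 0.406

Arc 1: start y=15.670, vy=19.150 → t=4.603, apex=34.380, x_land=62.324, impact vy=-25.959
  bounce: vy ← 0.5·25.959 = 12.979
Arc 2: start y=0.000, vy=12.979 → t=2.649, apex=8.595, x_land=98.189, impact vy=-12.979
  bounce: vy ← 0.5·12.979 = 6.490
Arc 3: start y=0.000, vy=6.490 → t=1.324, apex=2.149, x_land=116.122, impact vy=-6.490
  bounce: vy ← 0.5·6.490 = 3.245
Arc 4: start y=0.000, vy=3.245 → t=0.662, apex=0.537, x_land=125.088, impact vy=-3.245
  bounce: vy ← 0.5·3.245 = 1.622
Arc 5: start y=0.000, vy=1.622 → t=0.331, apex=0.134, x_land=129.571, impact vy=-1.622
  bounce: vy ← 0.5·1.622 = 0.811
Arc 6: start y=0.000, vy=0.811 → t=0.166, apex=0.034, x_land=131.813, impact vy=-0.811
  bounce: vy ← 0.5·0.811 = 0.406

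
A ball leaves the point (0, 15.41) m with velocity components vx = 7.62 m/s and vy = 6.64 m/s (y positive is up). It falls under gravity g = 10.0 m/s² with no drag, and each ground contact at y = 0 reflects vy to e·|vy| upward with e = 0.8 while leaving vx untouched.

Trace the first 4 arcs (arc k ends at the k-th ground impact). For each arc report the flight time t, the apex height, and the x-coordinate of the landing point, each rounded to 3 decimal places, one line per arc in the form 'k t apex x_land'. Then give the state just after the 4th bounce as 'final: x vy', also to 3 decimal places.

Arc 1: start y=15.410, vy=6.640 → t=2.541, apex=17.614, x_land=19.362, impact vy=-18.769
  bounce: vy ← 0.8·18.769 = 15.016
Arc 2: start y=0.000, vy=15.016 → t=3.003, apex=11.273, x_land=42.246, impact vy=-15.016
  bounce: vy ← 0.8·15.016 = 12.012
Arc 3: start y=0.000, vy=12.012 → t=2.402, apex=7.215, x_land=60.552, impact vy=-12.012
  bounce: vy ← 0.8·12.012 = 9.610
Arc 4: start y=0.000, vy=9.610 → t=1.922, apex=4.618, x_land=75.198, impact vy=-9.610
  bounce: vy ← 0.8·9.610 = 7.688

1 2.541 17.614 19.362
2 3.003 11.273 42.246
3 2.402 7.215 60.552
4 1.922 4.618 75.198
final: 75.198 7.688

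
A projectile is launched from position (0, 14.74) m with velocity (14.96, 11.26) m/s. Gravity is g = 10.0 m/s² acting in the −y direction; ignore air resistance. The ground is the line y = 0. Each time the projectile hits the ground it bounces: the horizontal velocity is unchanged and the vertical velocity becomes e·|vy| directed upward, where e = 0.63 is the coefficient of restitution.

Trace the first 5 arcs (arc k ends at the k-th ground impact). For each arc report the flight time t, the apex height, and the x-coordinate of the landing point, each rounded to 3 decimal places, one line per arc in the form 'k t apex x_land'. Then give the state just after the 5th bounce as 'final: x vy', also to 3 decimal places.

Arc 1: start y=14.740, vy=11.260 → t=3.179, apex=21.079, x_land=47.562, impact vy=-20.533
  bounce: vy ← 0.63·20.533 = 12.936
Arc 2: start y=0.000, vy=12.936 → t=2.587, apex=8.366, x_land=86.265, impact vy=-12.936
  bounce: vy ← 0.63·12.936 = 8.149
Arc 3: start y=0.000, vy=8.149 → t=1.630, apex=3.321, x_land=110.648, impact vy=-8.149
  bounce: vy ← 0.63·8.149 = 5.134
Arc 4: start y=0.000, vy=5.134 → t=1.027, apex=1.318, x_land=126.009, impact vy=-5.134
  bounce: vy ← 0.63·5.134 = 3.234
Arc 5: start y=0.000, vy=3.234 → t=0.647, apex=0.523, x_land=135.687, impact vy=-3.234
  bounce: vy ← 0.63·3.234 = 2.038

1 3.179 21.079 47.562
2 2.587 8.366 86.265
3 1.630 3.321 110.648
4 1.027 1.318 126.009
5 0.647 0.523 135.687
final: 135.687 2.038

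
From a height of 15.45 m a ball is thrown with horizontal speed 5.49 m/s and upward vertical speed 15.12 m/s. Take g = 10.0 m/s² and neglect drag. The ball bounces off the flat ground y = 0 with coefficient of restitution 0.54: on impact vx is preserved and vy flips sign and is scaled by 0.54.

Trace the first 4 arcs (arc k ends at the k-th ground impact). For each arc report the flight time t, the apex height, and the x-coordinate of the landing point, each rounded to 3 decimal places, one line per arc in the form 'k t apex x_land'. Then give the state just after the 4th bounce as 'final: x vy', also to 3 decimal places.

Arc 1: start y=15.450, vy=15.120 → t=3.831, apex=26.881, x_land=21.030, impact vy=-23.187
  bounce: vy ← 0.54·23.187 = 12.521
Arc 2: start y=0.000, vy=12.521 → t=2.504, apex=7.838, x_land=34.778, impact vy=-12.521
  bounce: vy ← 0.54·12.521 = 6.761
Arc 3: start y=0.000, vy=6.761 → t=1.352, apex=2.286, x_land=42.202, impact vy=-6.761
  bounce: vy ← 0.54·6.761 = 3.651
Arc 4: start y=0.000, vy=3.651 → t=0.730, apex=0.667, x_land=46.211, impact vy=-3.651
  bounce: vy ← 0.54·3.651 = 1.972

1 3.831 26.881 21.030
2 2.504 7.838 34.778
3 1.352 2.286 42.202
4 0.730 0.667 46.211
final: 46.211 1.972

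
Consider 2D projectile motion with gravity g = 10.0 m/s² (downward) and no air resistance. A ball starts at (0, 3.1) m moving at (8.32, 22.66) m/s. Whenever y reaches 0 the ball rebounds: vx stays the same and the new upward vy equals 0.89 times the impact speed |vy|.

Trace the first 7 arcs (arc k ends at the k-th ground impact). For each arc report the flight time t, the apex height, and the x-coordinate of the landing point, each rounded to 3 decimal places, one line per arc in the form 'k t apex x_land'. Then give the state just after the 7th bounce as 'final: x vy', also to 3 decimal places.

1 4.665 28.774 38.812
2 4.270 22.792 74.339
3 3.800 18.053 105.958
4 3.382 14.300 134.099
5 3.010 11.327 159.144
6 2.679 8.972 181.434
7 2.384 7.107 201.273
final: 201.273 10.611

Arc 1: start y=3.100, vy=22.660 → t=4.665, apex=28.774, x_land=38.812, impact vy=-23.989
  bounce: vy ← 0.89·23.989 = 21.350
Arc 2: start y=0.000, vy=21.350 → t=4.270, apex=22.792, x_land=74.339, impact vy=-21.350
  bounce: vy ← 0.89·21.350 = 19.002
Arc 3: start y=0.000, vy=19.002 → t=3.800, apex=18.053, x_land=105.958, impact vy=-19.002
  bounce: vy ← 0.89·19.002 = 16.912
Arc 4: start y=0.000, vy=16.912 → t=3.382, apex=14.300, x_land=134.099, impact vy=-16.912
  bounce: vy ← 0.89·16.912 = 15.051
Arc 5: start y=0.000, vy=15.051 → t=3.010, apex=11.327, x_land=159.144, impact vy=-15.051
  bounce: vy ← 0.89·15.051 = 13.396
Arc 6: start y=0.000, vy=13.396 → t=2.679, apex=8.972, x_land=181.434, impact vy=-13.396
  bounce: vy ← 0.89·13.396 = 11.922
Arc 7: start y=0.000, vy=11.922 → t=2.384, apex=7.107, x_land=201.273, impact vy=-11.922
  bounce: vy ← 0.89·11.922 = 10.611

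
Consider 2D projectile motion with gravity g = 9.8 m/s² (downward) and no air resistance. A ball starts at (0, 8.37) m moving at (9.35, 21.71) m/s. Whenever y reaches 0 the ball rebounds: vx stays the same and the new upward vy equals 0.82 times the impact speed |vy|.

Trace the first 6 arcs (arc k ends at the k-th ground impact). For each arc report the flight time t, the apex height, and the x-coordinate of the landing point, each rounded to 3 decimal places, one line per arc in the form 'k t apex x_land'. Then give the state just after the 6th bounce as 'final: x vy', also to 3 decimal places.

Arc 1: start y=8.370, vy=21.710 → t=4.787, apex=32.417, x_land=44.762, impact vy=-25.207
  bounce: vy ← 0.82·25.207 = 20.669
Arc 2: start y=0.000, vy=20.669 → t=4.218, apex=21.797, x_land=84.203, impact vy=-20.669
  bounce: vy ← 0.82·20.669 = 16.949
Arc 3: start y=0.000, vy=16.949 → t=3.459, apex=14.656, x_land=116.544, impact vy=-16.949
  bounce: vy ← 0.82·16.949 = 13.898
Arc 4: start y=0.000, vy=13.898 → t=2.836, apex=9.855, x_land=143.064, impact vy=-13.898
  bounce: vy ← 0.82·13.898 = 11.396
Arc 5: start y=0.000, vy=11.396 → t=2.326, apex=6.627, x_land=164.811, impact vy=-11.396
  bounce: vy ← 0.82·11.396 = 9.345
Arc 6: start y=0.000, vy=9.345 → t=1.907, apex=4.456, x_land=182.643, impact vy=-9.345
  bounce: vy ← 0.82·9.345 = 7.663

1 4.787 32.417 44.762
2 4.218 21.797 84.203
3 3.459 14.656 116.544
4 2.836 9.855 143.064
5 2.326 6.627 164.811
6 1.907 4.456 182.643
final: 182.643 7.663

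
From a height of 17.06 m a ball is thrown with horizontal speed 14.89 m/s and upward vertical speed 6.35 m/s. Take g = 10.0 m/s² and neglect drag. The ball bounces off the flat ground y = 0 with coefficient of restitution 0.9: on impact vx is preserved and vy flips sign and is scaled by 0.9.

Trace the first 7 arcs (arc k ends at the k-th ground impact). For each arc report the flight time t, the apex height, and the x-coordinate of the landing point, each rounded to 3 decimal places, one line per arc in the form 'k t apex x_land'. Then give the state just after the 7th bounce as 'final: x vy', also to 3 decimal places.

Arc 1: start y=17.060, vy=6.350 → t=2.588, apex=19.076, x_land=38.539, impact vy=-19.533
  bounce: vy ← 0.9·19.533 = 17.579
Arc 2: start y=0.000, vy=17.579 → t=3.516, apex=15.452, x_land=90.890, impact vy=-17.579
  bounce: vy ← 0.9·17.579 = 15.821
Arc 3: start y=0.000, vy=15.821 → t=3.164, apex=12.516, x_land=138.007, impact vy=-15.821
  bounce: vy ← 0.9·15.821 = 14.239
Arc 4: start y=0.000, vy=14.239 → t=2.848, apex=10.138, x_land=180.411, impact vy=-14.239
  bounce: vy ← 0.9·14.239 = 12.815
Arc 5: start y=0.000, vy=12.815 → t=2.563, apex=8.212, x_land=218.575, impact vy=-12.815
  bounce: vy ← 0.9·12.815 = 11.534
Arc 6: start y=0.000, vy=11.534 → t=2.307, apex=6.651, x_land=252.923, impact vy=-11.534
  bounce: vy ← 0.9·11.534 = 10.380
Arc 7: start y=0.000, vy=10.380 → t=2.076, apex=5.388, x_land=283.836, impact vy=-10.380
  bounce: vy ← 0.9·10.380 = 9.342

1 2.588 19.076 38.539
2 3.516 15.452 90.890
3 3.164 12.516 138.007
4 2.848 10.138 180.411
5 2.563 8.212 218.575
6 2.307 6.651 252.923
7 2.076 5.388 283.836
final: 283.836 9.342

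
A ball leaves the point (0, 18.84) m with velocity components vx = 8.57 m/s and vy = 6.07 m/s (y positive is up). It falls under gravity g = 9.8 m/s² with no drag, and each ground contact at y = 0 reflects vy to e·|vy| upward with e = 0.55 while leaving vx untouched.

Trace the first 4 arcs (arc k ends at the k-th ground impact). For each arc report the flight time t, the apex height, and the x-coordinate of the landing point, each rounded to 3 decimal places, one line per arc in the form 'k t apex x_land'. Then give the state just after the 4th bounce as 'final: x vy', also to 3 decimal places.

1 2.676 20.720 22.931
2 2.262 6.268 42.316
3 1.244 1.896 52.978
4 0.684 0.574 58.842
final: 58.842 1.844

Arc 1: start y=18.840, vy=6.070 → t=2.676, apex=20.720, x_land=22.931, impact vy=-20.152
  bounce: vy ← 0.55·20.152 = 11.084
Arc 2: start y=0.000, vy=11.084 → t=2.262, apex=6.268, x_land=42.316, impact vy=-11.084
  bounce: vy ← 0.55·11.084 = 6.096
Arc 3: start y=0.000, vy=6.096 → t=1.244, apex=1.896, x_land=52.978, impact vy=-6.096
  bounce: vy ← 0.55·6.096 = 3.353
Arc 4: start y=0.000, vy=3.353 → t=0.684, apex=0.574, x_land=58.842, impact vy=-3.353
  bounce: vy ← 0.55·3.353 = 1.844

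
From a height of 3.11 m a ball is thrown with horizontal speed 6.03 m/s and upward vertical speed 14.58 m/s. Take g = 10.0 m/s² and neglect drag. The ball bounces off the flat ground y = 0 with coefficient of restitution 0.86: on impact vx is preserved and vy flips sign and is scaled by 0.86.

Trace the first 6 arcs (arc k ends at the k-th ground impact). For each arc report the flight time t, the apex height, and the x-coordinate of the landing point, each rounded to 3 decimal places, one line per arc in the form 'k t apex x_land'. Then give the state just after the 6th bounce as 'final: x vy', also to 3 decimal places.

Arc 1: start y=3.110, vy=14.580 → t=3.116, apex=13.739, x_land=18.787, impact vy=-16.576
  bounce: vy ← 0.86·16.576 = 14.256
Arc 2: start y=0.000, vy=14.256 → t=2.851, apex=10.161, x_land=35.980, impact vy=-14.256
  bounce: vy ← 0.86·14.256 = 12.260
Arc 3: start y=0.000, vy=12.260 → t=2.452, apex=7.515, x_land=50.765, impact vy=-12.260
  bounce: vy ← 0.86·12.260 = 10.544
Arc 4: start y=0.000, vy=10.544 → t=2.109, apex=5.558, x_land=63.481, impact vy=-10.544
  bounce: vy ← 0.86·10.544 = 9.067
Arc 5: start y=0.000, vy=9.067 → t=1.813, apex=4.111, x_land=74.416, impact vy=-9.067
  bounce: vy ← 0.86·9.067 = 7.798
Arc 6: start y=0.000, vy=7.798 → t=1.560, apex=3.040, x_land=83.820, impact vy=-7.798
  bounce: vy ← 0.86·7.798 = 6.706

1 3.116 13.739 18.787
2 2.851 10.161 35.980
3 2.452 7.515 50.765
4 2.109 5.558 63.481
5 1.813 4.111 74.416
6 1.560 3.040 83.820
final: 83.820 6.706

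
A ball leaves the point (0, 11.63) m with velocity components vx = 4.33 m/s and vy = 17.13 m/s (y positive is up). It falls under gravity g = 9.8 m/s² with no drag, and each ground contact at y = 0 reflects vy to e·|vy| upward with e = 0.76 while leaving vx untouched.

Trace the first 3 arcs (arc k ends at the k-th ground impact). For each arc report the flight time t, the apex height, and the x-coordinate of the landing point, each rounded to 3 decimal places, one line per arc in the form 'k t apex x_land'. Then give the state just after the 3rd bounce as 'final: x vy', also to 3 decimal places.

Arc 1: start y=11.630, vy=17.130 → t=4.078, apex=26.601, x_land=17.657, impact vy=-22.834
  bounce: vy ← 0.76·22.834 = 17.354
Arc 2: start y=0.000, vy=17.354 → t=3.542, apex=15.365, x_land=32.993, impact vy=-17.354
  bounce: vy ← 0.76·17.354 = 13.189
Arc 3: start y=0.000, vy=13.189 → t=2.692, apex=8.875, x_land=44.647, impact vy=-13.189
  bounce: vy ← 0.76·13.189 = 10.024

1 4.078 26.601 17.657
2 3.542 15.365 32.993
3 2.692 8.875 44.647
final: 44.647 10.024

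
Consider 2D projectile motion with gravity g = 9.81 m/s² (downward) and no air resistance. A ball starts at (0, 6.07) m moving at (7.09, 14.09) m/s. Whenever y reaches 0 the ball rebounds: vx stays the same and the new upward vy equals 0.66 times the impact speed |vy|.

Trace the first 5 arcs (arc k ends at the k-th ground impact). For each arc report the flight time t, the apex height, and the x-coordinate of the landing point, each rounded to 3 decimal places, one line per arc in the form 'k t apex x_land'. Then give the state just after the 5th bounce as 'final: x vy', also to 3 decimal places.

Arc 1: start y=6.070, vy=14.090 → t=3.253, apex=16.189, x_land=23.064, impact vy=-17.822
  bounce: vy ← 0.66·17.822 = 11.762
Arc 2: start y=0.000, vy=11.762 → t=2.398, apex=7.052, x_land=40.066, impact vy=-11.762
  bounce: vy ← 0.66·11.762 = 7.763
Arc 3: start y=0.000, vy=7.763 → t=1.583, apex=3.072, x_land=51.287, impact vy=-7.763
  bounce: vy ← 0.66·7.763 = 5.124
Arc 4: start y=0.000, vy=5.124 → t=1.045, apex=1.338, x_land=58.694, impact vy=-5.124
  bounce: vy ← 0.66·5.124 = 3.382
Arc 5: start y=0.000, vy=3.382 → t=0.689, apex=0.583, x_land=63.582, impact vy=-3.382
  bounce: vy ← 0.66·3.382 = 2.232

1 3.253 16.189 23.064
2 2.398 7.052 40.066
3 1.583 3.072 51.287
4 1.045 1.338 58.694
5 0.689 0.583 63.582
final: 63.582 2.232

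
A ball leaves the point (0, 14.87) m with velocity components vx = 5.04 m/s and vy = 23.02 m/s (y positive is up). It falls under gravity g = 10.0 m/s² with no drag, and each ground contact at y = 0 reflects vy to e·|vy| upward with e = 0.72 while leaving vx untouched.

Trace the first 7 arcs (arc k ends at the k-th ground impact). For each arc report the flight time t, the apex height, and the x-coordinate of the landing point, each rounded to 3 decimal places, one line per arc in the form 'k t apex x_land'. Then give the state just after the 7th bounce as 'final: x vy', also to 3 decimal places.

Arc 1: start y=14.870, vy=23.020 → t=5.178, apex=41.366, x_land=26.099, impact vy=-28.763
  bounce: vy ← 0.72·28.763 = 20.709
Arc 2: start y=0.000, vy=20.709 → t=4.142, apex=21.444, x_land=46.974, impact vy=-20.709
  bounce: vy ← 0.72·20.709 = 14.911
Arc 3: start y=0.000, vy=14.911 → t=2.982, apex=11.117, x_land=62.004, impact vy=-14.911
  bounce: vy ← 0.72·14.911 = 10.736
Arc 4: start y=0.000, vy=10.736 → t=2.147, apex=5.763, x_land=72.826, impact vy=-10.736
  bounce: vy ← 0.72·10.736 = 7.730
Arc 5: start y=0.000, vy=7.730 → t=1.546, apex=2.987, x_land=80.617, impact vy=-7.730
  bounce: vy ← 0.72·7.730 = 5.565
Arc 6: start y=0.000, vy=5.565 → t=1.113, apex=1.549, x_land=86.227, impact vy=-5.565
  bounce: vy ← 0.72·5.565 = 4.007
Arc 7: start y=0.000, vy=4.007 → t=0.801, apex=0.803, x_land=90.266, impact vy=-4.007
  bounce: vy ← 0.72·4.007 = 2.885

1 5.178 41.366 26.099
2 4.142 21.444 46.974
3 2.982 11.117 62.004
4 2.147 5.763 72.826
5 1.546 2.987 80.617
6 1.113 1.549 86.227
7 0.801 0.803 90.266
final: 90.266 2.885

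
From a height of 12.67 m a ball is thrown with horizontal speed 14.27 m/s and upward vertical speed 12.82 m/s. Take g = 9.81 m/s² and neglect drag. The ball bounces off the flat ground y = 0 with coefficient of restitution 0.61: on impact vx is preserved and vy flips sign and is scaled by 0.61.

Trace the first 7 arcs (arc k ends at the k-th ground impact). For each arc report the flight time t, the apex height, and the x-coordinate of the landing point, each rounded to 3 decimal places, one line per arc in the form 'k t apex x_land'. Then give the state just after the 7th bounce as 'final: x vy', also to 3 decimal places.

Arc 1: start y=12.670, vy=12.820 → t=3.378, apex=21.047, x_land=48.208, impact vy=-20.321
  bounce: vy ← 0.61·20.321 = 12.396
Arc 2: start y=0.000, vy=12.396 → t=2.527, apex=7.832, x_land=84.271, impact vy=-12.396
  bounce: vy ← 0.61·12.396 = 7.561
Arc 3: start y=0.000, vy=7.561 → t=1.542, apex=2.914, x_land=106.269, impact vy=-7.561
  bounce: vy ← 0.61·7.561 = 4.612
Arc 4: start y=0.000, vy=4.612 → t=0.940, apex=1.084, x_land=119.688, impact vy=-4.612
  bounce: vy ← 0.61·4.612 = 2.814
Arc 5: start y=0.000, vy=2.814 → t=0.574, apex=0.403, x_land=127.873, impact vy=-2.814
  bounce: vy ← 0.61·2.814 = 1.716
Arc 6: start y=0.000, vy=1.716 → t=0.350, apex=0.150, x_land=132.866, impact vy=-1.716
  bounce: vy ← 0.61·1.716 = 1.047
Arc 7: start y=0.000, vy=1.047 → t=0.213, apex=0.056, x_land=135.912, impact vy=-1.047
  bounce: vy ← 0.61·1.047 = 0.639

1 3.378 21.047 48.208
2 2.527 7.832 84.271
3 1.542 2.914 106.269
4 0.940 1.084 119.688
5 0.574 0.403 127.873
6 0.350 0.150 132.866
7 0.213 0.056 135.912
final: 135.912 0.639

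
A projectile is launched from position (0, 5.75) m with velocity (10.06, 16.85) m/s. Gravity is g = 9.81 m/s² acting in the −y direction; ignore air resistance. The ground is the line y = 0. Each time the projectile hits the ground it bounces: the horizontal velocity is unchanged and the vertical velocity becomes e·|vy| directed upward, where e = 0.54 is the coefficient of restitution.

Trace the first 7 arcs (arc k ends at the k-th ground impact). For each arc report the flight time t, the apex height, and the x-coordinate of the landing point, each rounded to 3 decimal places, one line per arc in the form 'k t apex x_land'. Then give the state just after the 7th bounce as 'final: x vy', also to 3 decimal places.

1 3.748 20.221 37.705
2 2.193 5.896 59.765
3 1.184 1.719 71.678
4 0.639 0.501 78.110
5 0.345 0.146 81.584
6 0.186 0.043 83.460
7 0.101 0.012 84.473
final: 84.473 0.267

Arc 1: start y=5.750, vy=16.850 → t=3.748, apex=20.221, x_land=37.705, impact vy=-19.918
  bounce: vy ← 0.54·19.918 = 10.756
Arc 2: start y=0.000, vy=10.756 → t=2.193, apex=5.896, x_land=59.765, impact vy=-10.756
  bounce: vy ← 0.54·10.756 = 5.808
Arc 3: start y=0.000, vy=5.808 → t=1.184, apex=1.719, x_land=71.678, impact vy=-5.808
  bounce: vy ← 0.54·5.808 = 3.136
Arc 4: start y=0.000, vy=3.136 → t=0.639, apex=0.501, x_land=78.110, impact vy=-3.136
  bounce: vy ← 0.54·3.136 = 1.694
Arc 5: start y=0.000, vy=1.694 → t=0.345, apex=0.146, x_land=81.584, impact vy=-1.694
  bounce: vy ← 0.54·1.694 = 0.915
Arc 6: start y=0.000, vy=0.915 → t=0.186, apex=0.043, x_land=83.460, impact vy=-0.915
  bounce: vy ← 0.54·0.915 = 0.494
Arc 7: start y=0.000, vy=0.494 → t=0.101, apex=0.012, x_land=84.473, impact vy=-0.494
  bounce: vy ← 0.54·0.494 = 0.267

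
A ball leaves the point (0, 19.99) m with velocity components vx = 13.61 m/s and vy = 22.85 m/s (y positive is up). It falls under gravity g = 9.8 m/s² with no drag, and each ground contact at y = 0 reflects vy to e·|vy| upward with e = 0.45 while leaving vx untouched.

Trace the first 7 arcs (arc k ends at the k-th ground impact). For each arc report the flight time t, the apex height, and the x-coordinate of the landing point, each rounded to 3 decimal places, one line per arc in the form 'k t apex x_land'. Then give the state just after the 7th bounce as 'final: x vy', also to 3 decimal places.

Arc 1: start y=19.990, vy=22.850 → t=5.416, apex=46.629, x_land=73.718, impact vy=-30.231
  bounce: vy ← 0.45·30.231 = 13.604
Arc 2: start y=0.000, vy=13.604 → t=2.776, apex=9.442, x_land=111.504, impact vy=-13.604
  bounce: vy ← 0.45·13.604 = 6.122
Arc 3: start y=0.000, vy=6.122 → t=1.249, apex=1.912, x_land=128.508, impact vy=-6.122
  bounce: vy ← 0.45·6.122 = 2.755
Arc 4: start y=0.000, vy=2.755 → t=0.562, apex=0.387, x_land=136.159, impact vy=-2.755
  bounce: vy ← 0.45·2.755 = 1.240
Arc 5: start y=0.000, vy=1.240 → t=0.253, apex=0.078, x_land=139.602, impact vy=-1.240
  bounce: vy ← 0.45·1.240 = 0.558
Arc 6: start y=0.000, vy=0.558 → t=0.114, apex=0.016, x_land=141.152, impact vy=-0.558
  bounce: vy ← 0.45·0.558 = 0.251
Arc 7: start y=0.000, vy=0.251 → t=0.051, apex=0.003, x_land=141.849, impact vy=-0.251
  bounce: vy ← 0.45·0.251 = 0.113

1 5.416 46.629 73.718
2 2.776 9.442 111.504
3 1.249 1.912 128.508
4 0.562 0.387 136.159
5 0.253 0.078 139.602
6 0.114 0.016 141.152
7 0.051 0.003 141.849
final: 141.849 0.113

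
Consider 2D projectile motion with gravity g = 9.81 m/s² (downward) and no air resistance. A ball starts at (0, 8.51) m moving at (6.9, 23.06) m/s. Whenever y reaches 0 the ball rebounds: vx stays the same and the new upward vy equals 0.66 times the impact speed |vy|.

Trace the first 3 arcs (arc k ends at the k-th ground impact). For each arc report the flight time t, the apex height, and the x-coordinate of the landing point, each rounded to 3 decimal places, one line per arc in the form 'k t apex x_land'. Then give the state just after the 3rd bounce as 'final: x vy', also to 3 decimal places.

1 5.045 35.613 34.812
2 3.557 15.513 59.354
3 2.347 6.757 75.552
final: 75.552 7.600

Arc 1: start y=8.510, vy=23.060 → t=5.045, apex=35.613, x_land=34.812, impact vy=-26.433
  bounce: vy ← 0.66·26.433 = 17.446
Arc 2: start y=0.000, vy=17.446 → t=3.557, apex=15.513, x_land=59.354, impact vy=-17.446
  bounce: vy ← 0.66·17.446 = 11.514
Arc 3: start y=0.000, vy=11.514 → t=2.347, apex=6.757, x_land=75.552, impact vy=-11.514
  bounce: vy ← 0.66·11.514 = 7.600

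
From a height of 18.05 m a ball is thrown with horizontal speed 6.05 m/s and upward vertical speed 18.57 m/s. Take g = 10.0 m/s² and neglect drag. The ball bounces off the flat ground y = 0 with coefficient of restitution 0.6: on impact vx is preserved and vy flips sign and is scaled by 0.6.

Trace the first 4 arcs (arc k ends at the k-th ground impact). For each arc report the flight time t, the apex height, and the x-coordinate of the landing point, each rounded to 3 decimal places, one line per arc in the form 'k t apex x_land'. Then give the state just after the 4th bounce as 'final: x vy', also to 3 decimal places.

1 4.514 35.292 27.308
2 3.188 12.705 46.597
3 1.913 4.574 58.169
4 1.148 1.647 65.113
final: 65.113 3.443

Arc 1: start y=18.050, vy=18.570 → t=4.514, apex=35.292, x_land=27.308, impact vy=-26.568
  bounce: vy ← 0.6·26.568 = 15.941
Arc 2: start y=0.000, vy=15.941 → t=3.188, apex=12.705, x_land=46.597, impact vy=-15.941
  bounce: vy ← 0.6·15.941 = 9.564
Arc 3: start y=0.000, vy=9.564 → t=1.913, apex=4.574, x_land=58.169, impact vy=-9.564
  bounce: vy ← 0.6·9.564 = 5.739
Arc 4: start y=0.000, vy=5.739 → t=1.148, apex=1.647, x_land=65.113, impact vy=-5.739
  bounce: vy ← 0.6·5.739 = 3.443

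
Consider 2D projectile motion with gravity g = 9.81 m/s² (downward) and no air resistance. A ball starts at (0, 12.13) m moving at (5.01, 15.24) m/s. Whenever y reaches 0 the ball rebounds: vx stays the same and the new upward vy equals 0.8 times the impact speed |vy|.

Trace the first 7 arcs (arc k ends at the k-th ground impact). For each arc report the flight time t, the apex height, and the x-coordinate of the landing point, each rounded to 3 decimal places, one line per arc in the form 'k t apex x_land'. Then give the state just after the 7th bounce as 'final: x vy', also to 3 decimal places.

1 3.764 23.968 18.858
2 3.537 15.339 36.577
3 2.829 9.817 50.753
4 2.264 6.283 62.093
5 1.811 4.021 71.166
6 1.449 2.574 78.424
7 1.159 1.647 84.230
final: 84.230 4.548

Arc 1: start y=12.130, vy=15.240 → t=3.764, apex=23.968, x_land=18.858, impact vy=-21.685
  bounce: vy ← 0.8·21.685 = 17.348
Arc 2: start y=0.000, vy=17.348 → t=3.537, apex=15.339, x_land=36.577, impact vy=-17.348
  bounce: vy ← 0.8·17.348 = 13.879
Arc 3: start y=0.000, vy=13.879 → t=2.829, apex=9.817, x_land=50.753, impact vy=-13.879
  bounce: vy ← 0.8·13.879 = 11.103
Arc 4: start y=0.000, vy=11.103 → t=2.264, apex=6.283, x_land=62.093, impact vy=-11.103
  bounce: vy ← 0.8·11.103 = 8.882
Arc 5: start y=0.000, vy=8.882 → t=1.811, apex=4.021, x_land=71.166, impact vy=-8.882
  bounce: vy ← 0.8·8.882 = 7.106
Arc 6: start y=0.000, vy=7.106 → t=1.449, apex=2.574, x_land=78.424, impact vy=-7.106
  bounce: vy ← 0.8·7.106 = 5.685
Arc 7: start y=0.000, vy=5.685 → t=1.159, apex=1.647, x_land=84.230, impact vy=-5.685
  bounce: vy ← 0.8·5.685 = 4.548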